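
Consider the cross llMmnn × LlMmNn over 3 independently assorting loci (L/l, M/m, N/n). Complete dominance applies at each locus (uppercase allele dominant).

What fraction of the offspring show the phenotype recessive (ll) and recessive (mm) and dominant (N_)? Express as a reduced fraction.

llMmnn gametes: lMn×4, lmn×4
LlMmNn gametes: LMN×1, LMn×1, LmN×1, Lmn×1, lMN×1, lMn×1, lmN×1, lmn×1
llMmnn×LlMmNn grid (8·8=64): LlMMNn=4 LlMMnn=4 LlMmNn=8 LlMmnn=8 LlmmNn=4 Llmmnn=4 llMMNn=4 llMMnn=4 llMmNn=8 llMmnn=8 llmmNn=4 llmmnn=4
ll mm N_ hits 4/64; gcd=4; 4÷4/64÷4 = 1/16

P(ll mm N_) = 1/16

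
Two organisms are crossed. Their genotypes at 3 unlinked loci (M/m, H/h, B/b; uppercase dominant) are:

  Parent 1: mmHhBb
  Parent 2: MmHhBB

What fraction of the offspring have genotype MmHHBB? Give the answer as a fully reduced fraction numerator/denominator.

P(MmHHBB) = 1/16

mmHhBb gametes: mHB×2, mHb×2, mhB×2, mhb×2
MmHhBB gametes: MHB×2, MhB×2, mHB×2, mhB×2
mmHhBb×MmHhBB grid (8·8=64): MmHHBB=4 MmHHBb=4 MmHhBB=8 MmHhBb=8 MmhhBB=4 MmhhBb=4 mmHHBB=4 mmHHBb=4 mmHhBB=8 mmHhBb=8 mmhhBB=4 mmhhBb=4
MmHHBB hits 4/64; gcd=4; 4÷4/64÷4 = 1/16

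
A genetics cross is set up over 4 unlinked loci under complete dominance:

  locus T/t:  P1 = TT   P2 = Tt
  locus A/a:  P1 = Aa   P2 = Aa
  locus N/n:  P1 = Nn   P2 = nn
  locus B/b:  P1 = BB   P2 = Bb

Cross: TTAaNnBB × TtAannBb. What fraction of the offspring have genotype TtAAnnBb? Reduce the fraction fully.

TTAaNnBB gametes: TANB×4, TAnB×4, TaNB×4, TanB×4
TtAannBb gametes: TAnB×2, TAnb×2, TanB×2, Tanb×2, tAnB×2, tAnb×2, tanB×2, tanb×2
TTAaNnBB×TtAannBb grid (16·16=256): TTAANnBB=8 TTAANnBb=8 TTAAnnBB=8 TTAAnnBb=8 TTAaNnBB=16 TTAaNnBb=16 TTAannBB=16 TTAannBb=16 TTaaNnBB=8 TTaaNnBb=8 TTaannBB=8 TTaannBb=8 TtAANnBB=8 TtAANnBb=8 TtAAnnBB=8 TtAAnnBb=8 TtAaNnBB=16 TtAaNnBb=16 TtAannBB=16 TtAannBb=16 TtaaNnBB=8 TtaaNnBb=8 TtaannBB=8 TtaannBb=8
TtAAnnBb hits 8/256; gcd=8; 8÷8/256÷8 = 1/32

P(TtAAnnBb) = 1/32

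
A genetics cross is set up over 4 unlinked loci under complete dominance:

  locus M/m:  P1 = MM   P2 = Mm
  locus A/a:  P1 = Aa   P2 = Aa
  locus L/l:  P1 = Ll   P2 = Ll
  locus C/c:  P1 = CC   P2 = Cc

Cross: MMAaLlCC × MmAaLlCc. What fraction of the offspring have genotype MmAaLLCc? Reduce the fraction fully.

MMAaLlCC gametes: MALC×4, MAlC×4, MaLC×4, MalC×4
MmAaLlCc gametes: MALC×1, MALc×1, MAlC×1, MAlc×1, MaLC×1, MaLc×1, MalC×1, Malc×1, mALC×1, mALc×1, mAlC×1, mAlc×1, maLC×1, maLc×1, malC×1, malc×1
MMAaLlCC×MmAaLlCc grid (16·16=256): MMAALLCC=4 MMAALLCc=4 MMAALlCC=8 MMAALlCc=8 MMAAllCC=4 MMAAllCc=4 MMAaLLCC=8 MMAaLLCc=8 MMAaLlCC=16 MMAaLlCc=16 MMAallCC=8 MMAallCc=8 MMaaLLCC=4 MMaaLLCc=4 MMaaLlCC=8 MMaaLlCc=8 MMaallCC=4 MMaallCc=4 MmAALLCC=4 MmAALLCc=4 MmAALlCC=8 MmAALlCc=8 MmAAllCC=4 MmAAllCc=4 MmAaLLCC=8 MmAaLLCc=8 MmAaLlCC=16 MmAaLlCc=16 MmAallCC=8 MmAallCc=8 MmaaLLCC=4 MmaaLLCc=4 MmaaLlCC=8 MmaaLlCc=8 MmaallCC=4 MmaallCc=4
MmAaLLCc hits 8/256; gcd=8; 8÷8/256÷8 = 1/32

P(MmAaLLCc) = 1/32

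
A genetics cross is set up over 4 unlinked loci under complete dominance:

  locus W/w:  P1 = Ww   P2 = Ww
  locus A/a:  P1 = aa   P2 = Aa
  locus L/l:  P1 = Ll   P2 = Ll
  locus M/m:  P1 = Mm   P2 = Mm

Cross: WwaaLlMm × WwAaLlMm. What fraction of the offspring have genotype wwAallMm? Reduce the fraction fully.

P(wwAallMm) = 1/64

WwaaLlMm gametes: WaLM×2, WaLm×2, WalM×2, Walm×2, waLM×2, waLm×2, walM×2, walm×2
WwAaLlMm gametes: WALM×1, WALm×1, WAlM×1, WAlm×1, WaLM×1, WaLm×1, WalM×1, Walm×1, wALM×1, wALm×1, wAlM×1, wAlm×1, waLM×1, waLm×1, walM×1, walm×1
WwaaLlMm×WwAaLlMm grid (16·16=256): WWAaLLMM=2 WWAaLLMm=4 WWAaLLmm=2 WWAaLlMM=4 WWAaLlMm=8 WWAaLlmm=4 WWAallMM=2 WWAallMm=4 WWAallmm=2 WWaaLLMM=2 WWaaLLMm=4 WWaaLLmm=2 WWaaLlMM=4 WWaaLlMm=8 WWaaLlmm=4 WWaallMM=2 WWaallMm=4 WWaallmm=2 WwAaLLMM=4 WwAaLLMm=8 WwAaLLmm=4 WwAaLlMM=8 WwAaLlMm=16 WwAaLlmm=8 WwAallMM=4 WwAallMm=8 WwAallmm=4 WwaaLLMM=4 WwaaLLMm=8 WwaaLLmm=4 WwaaLlMM=8 WwaaLlMm=16 WwaaLlmm=8 WwaallMM=4 WwaallMm=8 Wwaallmm=4 wwAaLLMM=2 wwAaLLMm=4 wwAaLLmm=2 wwAaLlMM=4 wwAaLlMm=8 wwAaLlmm=4 wwAallMM=2 wwAallMm=4 wwAallmm=2 wwaaLLMM=2 wwaaLLMm=4 wwaaLLmm=2 wwaaLlMM=4 wwaaLlMm=8 wwaaLlmm=4 wwaallMM=2 wwaallMm=4 wwaallmm=2
wwAallMm hits 4/256; gcd=4; 4÷4/256÷4 = 1/64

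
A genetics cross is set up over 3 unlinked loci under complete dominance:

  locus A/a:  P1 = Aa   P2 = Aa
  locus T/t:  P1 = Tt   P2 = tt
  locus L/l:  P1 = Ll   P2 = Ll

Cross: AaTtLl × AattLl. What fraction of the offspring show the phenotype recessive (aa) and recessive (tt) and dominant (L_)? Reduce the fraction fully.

P(aa tt L_) = 3/32

AaTtLl gametes: ATL×1, ATl×1, AtL×1, Atl×1, aTL×1, aTl×1, atL×1, atl×1
AattLl gametes: AtL×2, Atl×2, atL×2, atl×2
AaTtLl×AattLl grid (8·8=64): AATtLL=2 AATtLl=4 AATtll=2 AAttLL=2 AAttLl=4 AAttll=2 AaTtLL=4 AaTtLl=8 AaTtll=4 AattLL=4 AattLl=8 Aattll=4 aaTtLL=2 aaTtLl=4 aaTtll=2 aattLL=2 aattLl=4 aattll=2
aa tt L_ hits 6/64; gcd=2; 6÷2/64÷2 = 3/32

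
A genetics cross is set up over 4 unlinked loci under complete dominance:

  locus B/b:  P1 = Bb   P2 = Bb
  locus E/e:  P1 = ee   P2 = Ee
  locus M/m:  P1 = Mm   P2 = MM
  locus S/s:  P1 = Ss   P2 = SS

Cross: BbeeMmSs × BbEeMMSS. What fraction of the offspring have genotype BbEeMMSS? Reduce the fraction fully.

BbeeMmSs gametes: BeMS×2, BeMs×2, BemS×2, Bems×2, beMS×2, beMs×2, bemS×2, bems×2
BbEeMMSS gametes: BEMS×4, BeMS×4, bEMS×4, beMS×4
BbeeMmSs×BbEeMMSS grid (16·16=256): BBEeMMSS=8 BBEeMMSs=8 BBEeMmSS=8 BBEeMmSs=8 BBeeMMSS=8 BBeeMMSs=8 BBeeMmSS=8 BBeeMmSs=8 BbEeMMSS=16 BbEeMMSs=16 BbEeMmSS=16 BbEeMmSs=16 BbeeMMSS=16 BbeeMMSs=16 BbeeMmSS=16 BbeeMmSs=16 bbEeMMSS=8 bbEeMMSs=8 bbEeMmSS=8 bbEeMmSs=8 bbeeMMSS=8 bbeeMMSs=8 bbeeMmSS=8 bbeeMmSs=8
BbEeMMSS hits 16/256; gcd=16; 16÷16/256÷16 = 1/16

P(BbEeMMSS) = 1/16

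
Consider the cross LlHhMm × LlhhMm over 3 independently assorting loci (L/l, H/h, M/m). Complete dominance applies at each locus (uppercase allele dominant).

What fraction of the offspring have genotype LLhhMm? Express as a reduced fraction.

LlHhMm gametes: LHM×1, LHm×1, LhM×1, Lhm×1, lHM×1, lHm×1, lhM×1, lhm×1
LlhhMm gametes: LhM×2, Lhm×2, lhM×2, lhm×2
LlHhMm×LlhhMm grid (8·8=64): LLHhMM=2 LLHhMm=4 LLHhmm=2 LLhhMM=2 LLhhMm=4 LLhhmm=2 LlHhMM=4 LlHhMm=8 LlHhmm=4 LlhhMM=4 LlhhMm=8 Llhhmm=4 llHhMM=2 llHhMm=4 llHhmm=2 llhhMM=2 llhhMm=4 llhhmm=2
LLhhMm hits 4/64; gcd=4; 4÷4/64÷4 = 1/16

P(LLhhMm) = 1/16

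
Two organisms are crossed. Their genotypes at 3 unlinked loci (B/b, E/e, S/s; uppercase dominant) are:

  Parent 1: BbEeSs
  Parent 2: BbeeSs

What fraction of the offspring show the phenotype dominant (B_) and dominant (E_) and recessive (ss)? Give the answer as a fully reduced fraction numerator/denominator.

P(B_ E_ ss) = 3/32

BbEeSs gametes: BES×1, BEs×1, BeS×1, Bes×1, bES×1, bEs×1, beS×1, bes×1
BbeeSs gametes: BeS×2, Bes×2, beS×2, bes×2
BbEeSs×BbeeSs grid (8·8=64): BBEeSS=2 BBEeSs=4 BBEess=2 BBeeSS=2 BBeeSs=4 BBeess=2 BbEeSS=4 BbEeSs=8 BbEess=4 BbeeSS=4 BbeeSs=8 Bbeess=4 bbEeSS=2 bbEeSs=4 bbEess=2 bbeeSS=2 bbeeSs=4 bbeess=2
B_ E_ ss hits 6/64; gcd=2; 6÷2/64÷2 = 3/32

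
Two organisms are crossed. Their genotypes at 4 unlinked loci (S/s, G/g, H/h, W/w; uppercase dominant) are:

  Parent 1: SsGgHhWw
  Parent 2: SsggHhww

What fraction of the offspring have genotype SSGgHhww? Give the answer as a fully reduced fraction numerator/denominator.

P(SSGgHhww) = 1/32

SsGgHhWw gametes: SGHW×1, SGHw×1, SGhW×1, SGhw×1, SgHW×1, SgHw×1, SghW×1, Sghw×1, sGHW×1, sGHw×1, sGhW×1, sGhw×1, sgHW×1, sgHw×1, sghW×1, sghw×1
SsggHhww gametes: SgHw×4, Sghw×4, sgHw×4, sghw×4
SsGgHhWw×SsggHhww grid (16·16=256): SSGgHHWw=4 SSGgHHww=4 SSGgHhWw=8 SSGgHhww=8 SSGghhWw=4 SSGghhww=4 SSggHHWw=4 SSggHHww=4 SSggHhWw=8 SSggHhww=8 SSgghhWw=4 SSgghhww=4 SsGgHHWw=8 SsGgHHww=8 SsGgHhWw=16 SsGgHhww=16 SsGghhWw=8 SsGghhww=8 SsggHHWw=8 SsggHHww=8 SsggHhWw=16 SsggHhww=16 SsgghhWw=8 Ssgghhww=8 ssGgHHWw=4 ssGgHHww=4 ssGgHhWw=8 ssGgHhww=8 ssGghhWw=4 ssGghhww=4 ssggHHWw=4 ssggHHww=4 ssggHhWw=8 ssggHhww=8 ssgghhWw=4 ssgghhww=4
SSGgHhww hits 8/256; gcd=8; 8÷8/256÷8 = 1/32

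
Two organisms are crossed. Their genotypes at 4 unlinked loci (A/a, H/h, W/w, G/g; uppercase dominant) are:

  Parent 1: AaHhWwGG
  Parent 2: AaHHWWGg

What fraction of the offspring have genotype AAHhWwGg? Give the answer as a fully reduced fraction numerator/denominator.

AaHhWwGG gametes: AHWG×2, AHwG×2, AhWG×2, AhwG×2, aHWG×2, aHwG×2, ahWG×2, ahwG×2
AaHHWWGg gametes: AHWG×4, AHWg×4, aHWG×4, aHWg×4
AaHhWwGG×AaHHWWGg grid (16·16=256): AAHHWWGG=8 AAHHWWGg=8 AAHHWwGG=8 AAHHWwGg=8 AAHhWWGG=8 AAHhWWGg=8 AAHhWwGG=8 AAHhWwGg=8 AaHHWWGG=16 AaHHWWGg=16 AaHHWwGG=16 AaHHWwGg=16 AaHhWWGG=16 AaHhWWGg=16 AaHhWwGG=16 AaHhWwGg=16 aaHHWWGG=8 aaHHWWGg=8 aaHHWwGG=8 aaHHWwGg=8 aaHhWWGG=8 aaHhWWGg=8 aaHhWwGG=8 aaHhWwGg=8
AAHhWwGg hits 8/256; gcd=8; 8÷8/256÷8 = 1/32

P(AAHhWwGg) = 1/32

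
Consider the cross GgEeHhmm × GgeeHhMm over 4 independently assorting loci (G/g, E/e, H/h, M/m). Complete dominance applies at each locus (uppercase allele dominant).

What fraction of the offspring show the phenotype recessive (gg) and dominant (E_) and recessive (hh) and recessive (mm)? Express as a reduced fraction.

P(gg E_ hh mm) = 1/64

GgEeHhmm gametes: GEHm×2, GEhm×2, GeHm×2, Gehm×2, gEHm×2, gEhm×2, geHm×2, gehm×2
GgeeHhMm gametes: GeHM×2, GeHm×2, GehM×2, Gehm×2, geHM×2, geHm×2, gehM×2, gehm×2
GgEeHhmm×GgeeHhMm grid (16·16=256): GGEeHHMm=4 GGEeHHmm=4 GGEeHhMm=8 GGEeHhmm=8 GGEehhMm=4 GGEehhmm=4 GGeeHHMm=4 GGeeHHmm=4 GGeeHhMm=8 GGeeHhmm=8 GGeehhMm=4 GGeehhmm=4 GgEeHHMm=8 GgEeHHmm=8 GgEeHhMm=16 GgEeHhmm=16 GgEehhMm=8 GgEehhmm=8 GgeeHHMm=8 GgeeHHmm=8 GgeeHhMm=16 GgeeHhmm=16 GgeehhMm=8 Ggeehhmm=8 ggEeHHMm=4 ggEeHHmm=4 ggEeHhMm=8 ggEeHhmm=8 ggEehhMm=4 ggEehhmm=4 ggeeHHMm=4 ggeeHHmm=4 ggeeHhMm=8 ggeeHhmm=8 ggeehhMm=4 ggeehhmm=4
gg E_ hh mm hits 4/256; gcd=4; 4÷4/256÷4 = 1/64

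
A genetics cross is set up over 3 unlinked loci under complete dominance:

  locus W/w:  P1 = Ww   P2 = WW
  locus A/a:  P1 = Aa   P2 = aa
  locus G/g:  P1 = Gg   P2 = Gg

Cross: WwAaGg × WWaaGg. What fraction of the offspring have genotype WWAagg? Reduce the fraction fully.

P(WWAagg) = 1/16

WwAaGg gametes: WAG×1, WAg×1, WaG×1, Wag×1, wAG×1, wAg×1, waG×1, wag×1
WWaaGg gametes: WaG×4, Wag×4
WwAaGg×WWaaGg grid (8·8=64): WWAaGG=4 WWAaGg=8 WWAagg=4 WWaaGG=4 WWaaGg=8 WWaagg=4 WwAaGG=4 WwAaGg=8 WwAagg=4 WwaaGG=4 WwaaGg=8 Wwaagg=4
WWAagg hits 4/64; gcd=4; 4÷4/64÷4 = 1/16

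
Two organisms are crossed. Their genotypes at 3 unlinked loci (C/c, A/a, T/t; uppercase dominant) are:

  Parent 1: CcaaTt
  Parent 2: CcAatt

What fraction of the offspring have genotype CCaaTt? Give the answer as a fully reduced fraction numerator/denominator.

P(CCaaTt) = 1/16

CcaaTt gametes: CaT×2, Cat×2, caT×2, cat×2
CcAatt gametes: CAt×2, Cat×2, cAt×2, cat×2
CcaaTt×CcAatt grid (8·8=64): CCAaTt=4 CCAatt=4 CCaaTt=4 CCaatt=4 CcAaTt=8 CcAatt=8 CcaaTt=8 Ccaatt=8 ccAaTt=4 ccAatt=4 ccaaTt=4 ccaatt=4
CCaaTt hits 4/64; gcd=4; 4÷4/64÷4 = 1/16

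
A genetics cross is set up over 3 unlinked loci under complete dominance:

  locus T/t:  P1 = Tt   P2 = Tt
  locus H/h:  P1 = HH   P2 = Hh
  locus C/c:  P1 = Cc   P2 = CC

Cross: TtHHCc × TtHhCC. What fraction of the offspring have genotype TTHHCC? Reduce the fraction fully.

TtHHCc gametes: THC×2, THc×2, tHC×2, tHc×2
TtHhCC gametes: THC×2, ThC×2, tHC×2, thC×2
TtHHCc×TtHhCC grid (8·8=64): TTHHCC=4 TTHHCc=4 TTHhCC=4 TTHhCc=4 TtHHCC=8 TtHHCc=8 TtHhCC=8 TtHhCc=8 ttHHCC=4 ttHHCc=4 ttHhCC=4 ttHhCc=4
TTHHCC hits 4/64; gcd=4; 4÷4/64÷4 = 1/16

P(TTHHCC) = 1/16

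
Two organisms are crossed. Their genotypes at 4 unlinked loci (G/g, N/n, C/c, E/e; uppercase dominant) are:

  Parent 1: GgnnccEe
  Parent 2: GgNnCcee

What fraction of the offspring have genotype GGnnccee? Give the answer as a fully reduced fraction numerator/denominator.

GgnnccEe gametes: GncE×4, Gnce×4, gncE×4, gnce×4
GgNnCcee gametes: GNCe×2, GNce×2, GnCe×2, Gnce×2, gNCe×2, gNce×2, gnCe×2, gnce×2
GgnnccEe×GgNnCcee grid (16·16=256): GGNnCcEe=8 GGNnCcee=8 GGNnccEe=8 GGNnccee=8 GGnnCcEe=8 GGnnCcee=8 GGnnccEe=8 GGnnccee=8 GgNnCcEe=16 GgNnCcee=16 GgNnccEe=16 GgNnccee=16 GgnnCcEe=16 GgnnCcee=16 GgnnccEe=16 Ggnnccee=16 ggNnCcEe=8 ggNnCcee=8 ggNnccEe=8 ggNnccee=8 ggnnCcEe=8 ggnnCcee=8 ggnnccEe=8 ggnnccee=8
GGnnccee hits 8/256; gcd=8; 8÷8/256÷8 = 1/32

P(GGnnccee) = 1/32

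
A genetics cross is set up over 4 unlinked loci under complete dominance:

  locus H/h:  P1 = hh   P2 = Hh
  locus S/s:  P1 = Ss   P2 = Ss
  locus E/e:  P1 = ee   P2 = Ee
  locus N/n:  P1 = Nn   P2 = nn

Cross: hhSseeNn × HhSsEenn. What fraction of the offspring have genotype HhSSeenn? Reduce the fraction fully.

hhSseeNn gametes: hSeN×4, hSen×4, hseN×4, hsen×4
HhSsEenn gametes: HSEn×2, HSen×2, HsEn×2, Hsen×2, hSEn×2, hSen×2, hsEn×2, hsen×2
hhSseeNn×HhSsEenn grid (16·16=256): HhSSEeNn=8 HhSSEenn=8 HhSSeeNn=8 HhSSeenn=8 HhSsEeNn=16 HhSsEenn=16 HhSseeNn=16 HhSseenn=16 HhssEeNn=8 HhssEenn=8 HhsseeNn=8 Hhsseenn=8 hhSSEeNn=8 hhSSEenn=8 hhSSeeNn=8 hhSSeenn=8 hhSsEeNn=16 hhSsEenn=16 hhSseeNn=16 hhSseenn=16 hhssEeNn=8 hhssEenn=8 hhsseeNn=8 hhsseenn=8
HhSSeenn hits 8/256; gcd=8; 8÷8/256÷8 = 1/32

P(HhSSeenn) = 1/32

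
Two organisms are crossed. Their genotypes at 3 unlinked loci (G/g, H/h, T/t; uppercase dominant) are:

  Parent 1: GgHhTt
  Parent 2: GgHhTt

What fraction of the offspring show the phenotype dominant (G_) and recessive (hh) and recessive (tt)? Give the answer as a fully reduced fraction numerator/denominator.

GgHhTt gametes: GHT×1, GHt×1, GhT×1, Ght×1, gHT×1, gHt×1, ghT×1, ght×1
GgHhTt gametes: GHT×1, GHt×1, GhT×1, Ght×1, gHT×1, gHt×1, ghT×1, ght×1
GgHhTt×GgHhTt grid (8·8=64): GGHHTT=1 GGHHTt=2 GGHHtt=1 GGHhTT=2 GGHhTt=4 GGHhtt=2 GGhhTT=1 GGhhTt=2 GGhhtt=1 GgHHTT=2 GgHHTt=4 GgHHtt=2 GgHhTT=4 GgHhTt=8 GgHhtt=4 GghhTT=2 GghhTt=4 Gghhtt=2 ggHHTT=1 ggHHTt=2 ggHHtt=1 ggHhTT=2 ggHhTt=4 ggHhtt=2 gghhTT=1 gghhTt=2 gghhtt=1
G_ hh tt hits 3/64; gcd=1; 3÷1/64÷1 = 3/64

P(G_ hh tt) = 3/64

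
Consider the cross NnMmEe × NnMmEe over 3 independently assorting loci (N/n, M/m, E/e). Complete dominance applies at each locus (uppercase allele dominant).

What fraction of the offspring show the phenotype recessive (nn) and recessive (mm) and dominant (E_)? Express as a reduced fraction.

P(nn mm E_) = 3/64

NnMmEe gametes: NME×1, NMe×1, NmE×1, Nme×1, nME×1, nMe×1, nmE×1, nme×1
NnMmEe gametes: NME×1, NMe×1, NmE×1, Nme×1, nME×1, nMe×1, nmE×1, nme×1
NnMmEe×NnMmEe grid (8·8=64): NNMMEE=1 NNMMEe=2 NNMMee=1 NNMmEE=2 NNMmEe=4 NNMmee=2 NNmmEE=1 NNmmEe=2 NNmmee=1 NnMMEE=2 NnMMEe=4 NnMMee=2 NnMmEE=4 NnMmEe=8 NnMmee=4 NnmmEE=2 NnmmEe=4 Nnmmee=2 nnMMEE=1 nnMMEe=2 nnMMee=1 nnMmEE=2 nnMmEe=4 nnMmee=2 nnmmEE=1 nnmmEe=2 nnmmee=1
nn mm E_ hits 3/64; gcd=1; 3÷1/64÷1 = 3/64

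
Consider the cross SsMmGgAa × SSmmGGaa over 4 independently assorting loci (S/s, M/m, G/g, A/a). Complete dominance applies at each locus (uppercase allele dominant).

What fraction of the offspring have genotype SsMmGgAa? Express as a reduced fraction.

P(SsMmGgAa) = 1/16

SsMmGgAa gametes: SMGA×1, SMGa×1, SMgA×1, SMga×1, SmGA×1, SmGa×1, SmgA×1, Smga×1, sMGA×1, sMGa×1, sMgA×1, sMga×1, smGA×1, smGa×1, smgA×1, smga×1
SSmmGGaa gametes: SmGa×16
SsMmGgAa×SSmmGGaa grid (16·16=256): SSMmGGAa=16 SSMmGGaa=16 SSMmGgAa=16 SSMmGgaa=16 SSmmGGAa=16 SSmmGGaa=16 SSmmGgAa=16 SSmmGgaa=16 SsMmGGAa=16 SsMmGGaa=16 SsMmGgAa=16 SsMmGgaa=16 SsmmGGAa=16 SsmmGGaa=16 SsmmGgAa=16 SsmmGgaa=16
SsMmGgAa hits 16/256; gcd=16; 16÷16/256÷16 = 1/16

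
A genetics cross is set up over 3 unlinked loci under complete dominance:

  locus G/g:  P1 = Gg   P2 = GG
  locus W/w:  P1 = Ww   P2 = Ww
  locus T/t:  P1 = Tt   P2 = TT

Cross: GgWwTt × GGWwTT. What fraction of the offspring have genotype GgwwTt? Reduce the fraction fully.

GgWwTt gametes: GWT×1, GWt×1, GwT×1, Gwt×1, gWT×1, gWt×1, gwT×1, gwt×1
GGWwTT gametes: GWT×4, GwT×4
GgWwTt×GGWwTT grid (8·8=64): GGWWTT=4 GGWWTt=4 GGWwTT=8 GGWwTt=8 GGwwTT=4 GGwwTt=4 GgWWTT=4 GgWWTt=4 GgWwTT=8 GgWwTt=8 GgwwTT=4 GgwwTt=4
GgwwTt hits 4/64; gcd=4; 4÷4/64÷4 = 1/16

P(GgwwTt) = 1/16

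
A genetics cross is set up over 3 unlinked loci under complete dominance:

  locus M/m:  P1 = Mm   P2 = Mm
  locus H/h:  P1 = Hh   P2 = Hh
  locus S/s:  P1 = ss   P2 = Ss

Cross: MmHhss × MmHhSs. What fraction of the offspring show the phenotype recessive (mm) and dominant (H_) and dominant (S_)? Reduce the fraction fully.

P(mm H_ S_) = 3/32

MmHhss gametes: MHs×2, Mhs×2, mHs×2, mhs×2
MmHhSs gametes: MHS×1, MHs×1, MhS×1, Mhs×1, mHS×1, mHs×1, mhS×1, mhs×1
MmHhss×MmHhSs grid (8·8=64): MMHHSs=2 MMHHss=2 MMHhSs=4 MMHhss=4 MMhhSs=2 MMhhss=2 MmHHSs=4 MmHHss=4 MmHhSs=8 MmHhss=8 MmhhSs=4 Mmhhss=4 mmHHSs=2 mmHHss=2 mmHhSs=4 mmHhss=4 mmhhSs=2 mmhhss=2
mm H_ S_ hits 6/64; gcd=2; 6÷2/64÷2 = 3/32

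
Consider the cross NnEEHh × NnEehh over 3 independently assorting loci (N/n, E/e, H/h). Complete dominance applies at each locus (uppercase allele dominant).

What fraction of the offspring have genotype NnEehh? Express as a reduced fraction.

NnEEHh gametes: NEH×2, NEh×2, nEH×2, nEh×2
NnEehh gametes: NEh×2, Neh×2, nEh×2, neh×2
NnEEHh×NnEehh grid (8·8=64): NNEEHh=4 NNEEhh=4 NNEeHh=4 NNEehh=4 NnEEHh=8 NnEEhh=8 NnEeHh=8 NnEehh=8 nnEEHh=4 nnEEhh=4 nnEeHh=4 nnEehh=4
NnEehh hits 8/64; gcd=8; 8÷8/64÷8 = 1/8

P(NnEehh) = 1/8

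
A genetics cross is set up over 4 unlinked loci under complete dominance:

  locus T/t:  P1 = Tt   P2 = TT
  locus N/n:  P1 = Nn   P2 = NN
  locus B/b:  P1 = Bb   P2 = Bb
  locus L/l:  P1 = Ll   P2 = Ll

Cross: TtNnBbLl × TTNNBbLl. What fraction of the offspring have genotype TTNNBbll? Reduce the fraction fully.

TtNnBbLl gametes: TNBL×1, TNBl×1, TNbL×1, TNbl×1, TnBL×1, TnBl×1, TnbL×1, Tnbl×1, tNBL×1, tNBl×1, tNbL×1, tNbl×1, tnBL×1, tnBl×1, tnbL×1, tnbl×1
TTNNBbLl gametes: TNBL×4, TNBl×4, TNbL×4, TNbl×4
TtNnBbLl×TTNNBbLl grid (16·16=256): TTNNBBLL=4 TTNNBBLl=8 TTNNBBll=4 TTNNBbLL=8 TTNNBbLl=16 TTNNBbll=8 TTNNbbLL=4 TTNNbbLl=8 TTNNbbll=4 TTNnBBLL=4 TTNnBBLl=8 TTNnBBll=4 TTNnBbLL=8 TTNnBbLl=16 TTNnBbll=8 TTNnbbLL=4 TTNnbbLl=8 TTNnbbll=4 TtNNBBLL=4 TtNNBBLl=8 TtNNBBll=4 TtNNBbLL=8 TtNNBbLl=16 TtNNBbll=8 TtNNbbLL=4 TtNNbbLl=8 TtNNbbll=4 TtNnBBLL=4 TtNnBBLl=8 TtNnBBll=4 TtNnBbLL=8 TtNnBbLl=16 TtNnBbll=8 TtNnbbLL=4 TtNnbbLl=8 TtNnbbll=4
TTNNBbll hits 8/256; gcd=8; 8÷8/256÷8 = 1/32

P(TTNNBbll) = 1/32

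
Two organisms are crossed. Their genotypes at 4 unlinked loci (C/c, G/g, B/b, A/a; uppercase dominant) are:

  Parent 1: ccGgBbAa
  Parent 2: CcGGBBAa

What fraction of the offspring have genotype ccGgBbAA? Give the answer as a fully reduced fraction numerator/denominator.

ccGgBbAa gametes: cGBA×2, cGBa×2, cGbA×2, cGba×2, cgBA×2, cgBa×2, cgbA×2, cgba×2
CcGGBBAa gametes: CGBA×4, CGBa×4, cGBA×4, cGBa×4
ccGgBbAa×CcGGBBAa grid (16·16=256): CcGGBBAA=8 CcGGBBAa=16 CcGGBBaa=8 CcGGBbAA=8 CcGGBbAa=16 CcGGBbaa=8 CcGgBBAA=8 CcGgBBAa=16 CcGgBBaa=8 CcGgBbAA=8 CcGgBbAa=16 CcGgBbaa=8 ccGGBBAA=8 ccGGBBAa=16 ccGGBBaa=8 ccGGBbAA=8 ccGGBbAa=16 ccGGBbaa=8 ccGgBBAA=8 ccGgBBAa=16 ccGgBBaa=8 ccGgBbAA=8 ccGgBbAa=16 ccGgBbaa=8
ccGgBbAA hits 8/256; gcd=8; 8÷8/256÷8 = 1/32

P(ccGgBbAA) = 1/32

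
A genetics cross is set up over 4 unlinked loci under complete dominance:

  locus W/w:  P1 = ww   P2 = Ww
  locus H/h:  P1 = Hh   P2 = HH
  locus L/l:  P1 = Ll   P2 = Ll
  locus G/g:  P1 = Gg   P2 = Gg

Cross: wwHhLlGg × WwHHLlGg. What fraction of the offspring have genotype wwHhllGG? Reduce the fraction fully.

wwHhLlGg gametes: wHLG×2, wHLg×2, wHlG×2, wHlg×2, whLG×2, whLg×2, whlG×2, whlg×2
WwHHLlGg gametes: WHLG×2, WHLg×2, WHlG×2, WHlg×2, wHLG×2, wHLg×2, wHlG×2, wHlg×2
wwHhLlGg×WwHHLlGg grid (16·16=256): WwHHLLGG=4 WwHHLLGg=8 WwHHLLgg=4 WwHHLlGG=8 WwHHLlGg=16 WwHHLlgg=8 WwHHllGG=4 WwHHllGg=8 WwHHllgg=4 WwHhLLGG=4 WwHhLLGg=8 WwHhLLgg=4 WwHhLlGG=8 WwHhLlGg=16 WwHhLlgg=8 WwHhllGG=4 WwHhllGg=8 WwHhllgg=4 wwHHLLGG=4 wwHHLLGg=8 wwHHLLgg=4 wwHHLlGG=8 wwHHLlGg=16 wwHHLlgg=8 wwHHllGG=4 wwHHllGg=8 wwHHllgg=4 wwHhLLGG=4 wwHhLLGg=8 wwHhLLgg=4 wwHhLlGG=8 wwHhLlGg=16 wwHhLlgg=8 wwHhllGG=4 wwHhllGg=8 wwHhllgg=4
wwHhllGG hits 4/256; gcd=4; 4÷4/256÷4 = 1/64

P(wwHhllGG) = 1/64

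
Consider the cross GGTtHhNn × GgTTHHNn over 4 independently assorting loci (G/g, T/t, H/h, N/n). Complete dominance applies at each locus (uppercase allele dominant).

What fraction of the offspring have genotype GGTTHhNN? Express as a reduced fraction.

P(GGTTHhNN) = 1/32

GGTtHhNn gametes: GTHN×2, GTHn×2, GThN×2, GThn×2, GtHN×2, GtHn×2, GthN×2, Gthn×2
GgTTHHNn gametes: GTHN×4, GTHn×4, gTHN×4, gTHn×4
GGTtHhNn×GgTTHHNn grid (16·16=256): GGTTHHNN=8 GGTTHHNn=16 GGTTHHnn=8 GGTTHhNN=8 GGTTHhNn=16 GGTTHhnn=8 GGTtHHNN=8 GGTtHHNn=16 GGTtHHnn=8 GGTtHhNN=8 GGTtHhNn=16 GGTtHhnn=8 GgTTHHNN=8 GgTTHHNn=16 GgTTHHnn=8 GgTTHhNN=8 GgTTHhNn=16 GgTTHhnn=8 GgTtHHNN=8 GgTtHHNn=16 GgTtHHnn=8 GgTtHhNN=8 GgTtHhNn=16 GgTtHhnn=8
GGTTHhNN hits 8/256; gcd=8; 8÷8/256÷8 = 1/32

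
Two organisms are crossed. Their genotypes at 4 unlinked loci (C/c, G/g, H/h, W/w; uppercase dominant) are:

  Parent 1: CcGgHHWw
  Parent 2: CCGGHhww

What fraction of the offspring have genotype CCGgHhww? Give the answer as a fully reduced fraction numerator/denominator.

P(CCGgHhww) = 1/16

CcGgHHWw gametes: CGHW×2, CGHw×2, CgHW×2, CgHw×2, cGHW×2, cGHw×2, cgHW×2, cgHw×2
CCGGHhww gametes: CGHw×8, CGhw×8
CcGgHHWw×CCGGHhww grid (16·16=256): CCGGHHWw=16 CCGGHHww=16 CCGGHhWw=16 CCGGHhww=16 CCGgHHWw=16 CCGgHHww=16 CCGgHhWw=16 CCGgHhww=16 CcGGHHWw=16 CcGGHHww=16 CcGGHhWw=16 CcGGHhww=16 CcGgHHWw=16 CcGgHHww=16 CcGgHhWw=16 CcGgHhww=16
CCGgHhww hits 16/256; gcd=16; 16÷16/256÷16 = 1/16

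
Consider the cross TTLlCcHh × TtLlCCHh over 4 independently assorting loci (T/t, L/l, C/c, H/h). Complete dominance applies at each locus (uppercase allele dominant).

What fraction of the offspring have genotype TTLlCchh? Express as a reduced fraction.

TTLlCcHh gametes: TLCH×2, TLCh×2, TLcH×2, TLch×2, TlCH×2, TlCh×2, TlcH×2, Tlch×2
TtLlCCHh gametes: TLCH×2, TLCh×2, TlCH×2, TlCh×2, tLCH×2, tLCh×2, tlCH×2, tlCh×2
TTLlCcHh×TtLlCCHh grid (16·16=256): TTLLCCHH=4 TTLLCCHh=8 TTLLCChh=4 TTLLCcHH=4 TTLLCcHh=8 TTLLCchh=4 TTLlCCHH=8 TTLlCCHh=16 TTLlCChh=8 TTLlCcHH=8 TTLlCcHh=16 TTLlCchh=8 TTllCCHH=4 TTllCCHh=8 TTllCChh=4 TTllCcHH=4 TTllCcHh=8 TTllCchh=4 TtLLCCHH=4 TtLLCCHh=8 TtLLCChh=4 TtLLCcHH=4 TtLLCcHh=8 TtLLCchh=4 TtLlCCHH=8 TtLlCCHh=16 TtLlCChh=8 TtLlCcHH=8 TtLlCcHh=16 TtLlCchh=8 TtllCCHH=4 TtllCCHh=8 TtllCChh=4 TtllCcHH=4 TtllCcHh=8 TtllCchh=4
TTLlCchh hits 8/256; gcd=8; 8÷8/256÷8 = 1/32

P(TTLlCchh) = 1/32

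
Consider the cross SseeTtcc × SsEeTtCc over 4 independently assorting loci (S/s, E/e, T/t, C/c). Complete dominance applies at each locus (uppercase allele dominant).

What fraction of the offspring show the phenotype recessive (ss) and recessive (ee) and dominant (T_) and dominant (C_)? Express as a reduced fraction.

P(ss ee T_ C_) = 3/64

SseeTtcc gametes: SeTc×4, Setc×4, seTc×4, setc×4
SsEeTtCc gametes: SETC×1, SETc×1, SEtC×1, SEtc×1, SeTC×1, SeTc×1, SetC×1, Setc×1, sETC×1, sETc×1, sEtC×1, sEtc×1, seTC×1, seTc×1, setC×1, setc×1
SseeTtcc×SsEeTtCc grid (16·16=256): SSEeTTCc=4 SSEeTTcc=4 SSEeTtCc=8 SSEeTtcc=8 SSEettCc=4 SSEettcc=4 SSeeTTCc=4 SSeeTTcc=4 SSeeTtCc=8 SSeeTtcc=8 SSeettCc=4 SSeettcc=4 SsEeTTCc=8 SsEeTTcc=8 SsEeTtCc=16 SsEeTtcc=16 SsEettCc=8 SsEettcc=8 SseeTTCc=8 SseeTTcc=8 SseeTtCc=16 SseeTtcc=16 SseettCc=8 Sseettcc=8 ssEeTTCc=4 ssEeTTcc=4 ssEeTtCc=8 ssEeTtcc=8 ssEettCc=4 ssEettcc=4 sseeTTCc=4 sseeTTcc=4 sseeTtCc=8 sseeTtcc=8 sseettCc=4 sseettcc=4
ss ee T_ C_ hits 12/256; gcd=4; 12÷4/256÷4 = 3/64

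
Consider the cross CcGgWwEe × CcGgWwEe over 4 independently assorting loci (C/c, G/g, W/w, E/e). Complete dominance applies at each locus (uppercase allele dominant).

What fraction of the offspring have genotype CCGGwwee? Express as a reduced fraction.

P(CCGGwwee) = 1/256

CcGgWwEe gametes: CGWE×1, CGWe×1, CGwE×1, CGwe×1, CgWE×1, CgWe×1, CgwE×1, Cgwe×1, cGWE×1, cGWe×1, cGwE×1, cGwe×1, cgWE×1, cgWe×1, cgwE×1, cgwe×1
CcGgWwEe gametes: CGWE×1, CGWe×1, CGwE×1, CGwe×1, CgWE×1, CgWe×1, CgwE×1, Cgwe×1, cGWE×1, cGWe×1, cGwE×1, cGwe×1, cgWE×1, cgWe×1, cgwE×1, cgwe×1
CcGgWwEe×CcGgWwEe grid (16·16=256): CCGGWWEE=1 CCGGWWEe=2 CCGGWWee=1 CCGGWwEE=2 CCGGWwEe=4 CCGGWwee=2 CCGGwwEE=1 CCGGwwEe=2 CCGGwwee=1 CCGgWWEE=2 CCGgWWEe=4 CCGgWWee=2 CCGgWwEE=4 CCGgWwEe=8 CCGgWwee=4 CCGgwwEE=2 CCGgwwEe=4 CCGgwwee=2 CCggWWEE=1 CCggWWEe=2 CCggWWee=1 CCggWwEE=2 CCggWwEe=4 CCggWwee=2 CCggwwEE=1 CCggwwEe=2 CCggwwee=1 CcGGWWEE=2 CcGGWWEe=4 CcGGWWee=2 CcGGWwEE=4 CcGGWwEe=8 CcGGWwee=4 CcGGwwEE=2 CcGGwwEe=4 CcGGwwee=2 CcGgWWEE=4 CcGgWWEe=8 CcGgWWee=4 CcGgWwEE=8 CcGgWwEe=16 CcGgWwee=8 CcGgwwEE=4 CcGgwwEe=8 CcGgwwee=4 CcggWWEE=2 CcggWWEe=4 CcggWWee=2 CcggWwEE=4 CcggWwEe=8 CcggWwee=4 CcggwwEE=2 CcggwwEe=4 Ccggwwee=2 ccGGWWEE=1 ccGGWWEe=2 ccGGWWee=1 ccGGWwEE=2 ccGGWwEe=4 ccGGWwee=2 ccGGwwEE=1 ccGGwwEe=2 ccGGwwee=1 ccGgWWEE=2 ccGgWWEe=4 ccGgWWee=2 ccGgWwEE=4 ccGgWwEe=8 ccGgWwee=4 ccGgwwEE=2 ccGgwwEe=4 ccGgwwee=2 ccggWWEE=1 ccggWWEe=2 ccggWWee=1 ccggWwEE=2 ccggWwEe=4 ccggWwee=2 ccggwwEE=1 ccggwwEe=2 ccggwwee=1
CCGGwwee hits 1/256; gcd=1; 1÷1/256÷1 = 1/256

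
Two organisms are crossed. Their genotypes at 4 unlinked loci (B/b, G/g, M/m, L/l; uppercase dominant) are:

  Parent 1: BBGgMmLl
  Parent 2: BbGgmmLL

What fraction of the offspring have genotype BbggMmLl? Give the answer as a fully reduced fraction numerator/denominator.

P(BbggMmLl) = 1/32

BBGgMmLl gametes: BGML×2, BGMl×2, BGmL×2, BGml×2, BgML×2, BgMl×2, BgmL×2, Bgml×2
BbGgmmLL gametes: BGmL×4, BgmL×4, bGmL×4, bgmL×4
BBGgMmLl×BbGgmmLL grid (16·16=256): BBGGMmLL=8 BBGGMmLl=8 BBGGmmLL=8 BBGGmmLl=8 BBGgMmLL=16 BBGgMmLl=16 BBGgmmLL=16 BBGgmmLl=16 BBggMmLL=8 BBggMmLl=8 BBggmmLL=8 BBggmmLl=8 BbGGMmLL=8 BbGGMmLl=8 BbGGmmLL=8 BbGGmmLl=8 BbGgMmLL=16 BbGgMmLl=16 BbGgmmLL=16 BbGgmmLl=16 BbggMmLL=8 BbggMmLl=8 BbggmmLL=8 BbggmmLl=8
BbggMmLl hits 8/256; gcd=8; 8÷8/256÷8 = 1/32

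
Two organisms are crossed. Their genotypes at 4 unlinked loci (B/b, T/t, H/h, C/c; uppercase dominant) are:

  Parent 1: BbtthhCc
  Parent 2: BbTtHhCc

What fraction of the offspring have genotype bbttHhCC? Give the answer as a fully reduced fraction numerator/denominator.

P(bbttHhCC) = 1/64

BbtthhCc gametes: BthC×4, Bthc×4, bthC×4, bthc×4
BbTtHhCc gametes: BTHC×1, BTHc×1, BThC×1, BThc×1, BtHC×1, BtHc×1, BthC×1, Bthc×1, bTHC×1, bTHc×1, bThC×1, bThc×1, btHC×1, btHc×1, bthC×1, bthc×1
BbtthhCc×BbTtHhCc grid (16·16=256): BBTtHhCC=4 BBTtHhCc=8 BBTtHhcc=4 BBTthhCC=4 BBTthhCc=8 BBTthhcc=4 BBttHhCC=4 BBttHhCc=8 BBttHhcc=4 BBtthhCC=4 BBtthhCc=8 BBtthhcc=4 BbTtHhCC=8 BbTtHhCc=16 BbTtHhcc=8 BbTthhCC=8 BbTthhCc=16 BbTthhcc=8 BbttHhCC=8 BbttHhCc=16 BbttHhcc=8 BbtthhCC=8 BbtthhCc=16 Bbtthhcc=8 bbTtHhCC=4 bbTtHhCc=8 bbTtHhcc=4 bbTthhCC=4 bbTthhCc=8 bbTthhcc=4 bbttHhCC=4 bbttHhCc=8 bbttHhcc=4 bbtthhCC=4 bbtthhCc=8 bbtthhcc=4
bbttHhCC hits 4/256; gcd=4; 4÷4/256÷4 = 1/64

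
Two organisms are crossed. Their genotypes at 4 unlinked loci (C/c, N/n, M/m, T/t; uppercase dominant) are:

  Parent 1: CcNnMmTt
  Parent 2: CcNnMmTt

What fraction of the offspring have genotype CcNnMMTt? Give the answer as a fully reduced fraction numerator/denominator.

CcNnMmTt gametes: CNMT×1, CNMt×1, CNmT×1, CNmt×1, CnMT×1, CnMt×1, CnmT×1, Cnmt×1, cNMT×1, cNMt×1, cNmT×1, cNmt×1, cnMT×1, cnMt×1, cnmT×1, cnmt×1
CcNnMmTt gametes: CNMT×1, CNMt×1, CNmT×1, CNmt×1, CnMT×1, CnMt×1, CnmT×1, Cnmt×1, cNMT×1, cNMt×1, cNmT×1, cNmt×1, cnMT×1, cnMt×1, cnmT×1, cnmt×1
CcNnMmTt×CcNnMmTt grid (16·16=256): CCNNMMTT=1 CCNNMMTt=2 CCNNMMtt=1 CCNNMmTT=2 CCNNMmTt=4 CCNNMmtt=2 CCNNmmTT=1 CCNNmmTt=2 CCNNmmtt=1 CCNnMMTT=2 CCNnMMTt=4 CCNnMMtt=2 CCNnMmTT=4 CCNnMmTt=8 CCNnMmtt=4 CCNnmmTT=2 CCNnmmTt=4 CCNnmmtt=2 CCnnMMTT=1 CCnnMMTt=2 CCnnMMtt=1 CCnnMmTT=2 CCnnMmTt=4 CCnnMmtt=2 CCnnmmTT=1 CCnnmmTt=2 CCnnmmtt=1 CcNNMMTT=2 CcNNMMTt=4 CcNNMMtt=2 CcNNMmTT=4 CcNNMmTt=8 CcNNMmtt=4 CcNNmmTT=2 CcNNmmTt=4 CcNNmmtt=2 CcNnMMTT=4 CcNnMMTt=8 CcNnMMtt=4 CcNnMmTT=8 CcNnMmTt=16 CcNnMmtt=8 CcNnmmTT=4 CcNnmmTt=8 CcNnmmtt=4 CcnnMMTT=2 CcnnMMTt=4 CcnnMMtt=2 CcnnMmTT=4 CcnnMmTt=8 CcnnMmtt=4 CcnnmmTT=2 CcnnmmTt=4 Ccnnmmtt=2 ccNNMMTT=1 ccNNMMTt=2 ccNNMMtt=1 ccNNMmTT=2 ccNNMmTt=4 ccNNMmtt=2 ccNNmmTT=1 ccNNmmTt=2 ccNNmmtt=1 ccNnMMTT=2 ccNnMMTt=4 ccNnMMtt=2 ccNnMmTT=4 ccNnMmTt=8 ccNnMmtt=4 ccNnmmTT=2 ccNnmmTt=4 ccNnmmtt=2 ccnnMMTT=1 ccnnMMTt=2 ccnnMMtt=1 ccnnMmTT=2 ccnnMmTt=4 ccnnMmtt=2 ccnnmmTT=1 ccnnmmTt=2 ccnnmmtt=1
CcNnMMTt hits 8/256; gcd=8; 8÷8/256÷8 = 1/32

P(CcNnMMTt) = 1/32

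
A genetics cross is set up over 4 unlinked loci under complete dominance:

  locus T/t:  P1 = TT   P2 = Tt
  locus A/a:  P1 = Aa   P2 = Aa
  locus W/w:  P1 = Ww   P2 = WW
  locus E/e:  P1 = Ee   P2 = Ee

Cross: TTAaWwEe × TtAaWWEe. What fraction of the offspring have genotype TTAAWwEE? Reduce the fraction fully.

TTAaWwEe gametes: TAWE×2, TAWe×2, TAwE×2, TAwe×2, TaWE×2, TaWe×2, TawE×2, Tawe×2
TtAaWWEe gametes: TAWE×2, TAWe×2, TaWE×2, TaWe×2, tAWE×2, tAWe×2, taWE×2, taWe×2
TTAaWwEe×TtAaWWEe grid (16·16=256): TTAAWWEE=4 TTAAWWEe=8 TTAAWWee=4 TTAAWwEE=4 TTAAWwEe=8 TTAAWwee=4 TTAaWWEE=8 TTAaWWEe=16 TTAaWWee=8 TTAaWwEE=8 TTAaWwEe=16 TTAaWwee=8 TTaaWWEE=4 TTaaWWEe=8 TTaaWWee=4 TTaaWwEE=4 TTaaWwEe=8 TTaaWwee=4 TtAAWWEE=4 TtAAWWEe=8 TtAAWWee=4 TtAAWwEE=4 TtAAWwEe=8 TtAAWwee=4 TtAaWWEE=8 TtAaWWEe=16 TtAaWWee=8 TtAaWwEE=8 TtAaWwEe=16 TtAaWwee=8 TtaaWWEE=4 TtaaWWEe=8 TtaaWWee=4 TtaaWwEE=4 TtaaWwEe=8 TtaaWwee=4
TTAAWwEE hits 4/256; gcd=4; 4÷4/256÷4 = 1/64

P(TTAAWwEE) = 1/64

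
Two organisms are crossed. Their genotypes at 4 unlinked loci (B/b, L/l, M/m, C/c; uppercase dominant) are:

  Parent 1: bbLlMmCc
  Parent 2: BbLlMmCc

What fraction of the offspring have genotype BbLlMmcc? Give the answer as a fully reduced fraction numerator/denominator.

bbLlMmCc gametes: bLMC×2, bLMc×2, bLmC×2, bLmc×2, blMC×2, blMc×2, blmC×2, blmc×2
BbLlMmCc gametes: BLMC×1, BLMc×1, BLmC×1, BLmc×1, BlMC×1, BlMc×1, BlmC×1, Blmc×1, bLMC×1, bLMc×1, bLmC×1, bLmc×1, blMC×1, blMc×1, blmC×1, blmc×1
bbLlMmCc×BbLlMmCc grid (16·16=256): BbLLMMCC=2 BbLLMMCc=4 BbLLMMcc=2 BbLLMmCC=4 BbLLMmCc=8 BbLLMmcc=4 BbLLmmCC=2 BbLLmmCc=4 BbLLmmcc=2 BbLlMMCC=4 BbLlMMCc=8 BbLlMMcc=4 BbLlMmCC=8 BbLlMmCc=16 BbLlMmcc=8 BbLlmmCC=4 BbLlmmCc=8 BbLlmmcc=4 BbllMMCC=2 BbllMMCc=4 BbllMMcc=2 BbllMmCC=4 BbllMmCc=8 BbllMmcc=4 BbllmmCC=2 BbllmmCc=4 Bbllmmcc=2 bbLLMMCC=2 bbLLMMCc=4 bbLLMMcc=2 bbLLMmCC=4 bbLLMmCc=8 bbLLMmcc=4 bbLLmmCC=2 bbLLmmCc=4 bbLLmmcc=2 bbLlMMCC=4 bbLlMMCc=8 bbLlMMcc=4 bbLlMmCC=8 bbLlMmCc=16 bbLlMmcc=8 bbLlmmCC=4 bbLlmmCc=8 bbLlmmcc=4 bbllMMCC=2 bbllMMCc=4 bbllMMcc=2 bbllMmCC=4 bbllMmCc=8 bbllMmcc=4 bbllmmCC=2 bbllmmCc=4 bbllmmcc=2
BbLlMmcc hits 8/256; gcd=8; 8÷8/256÷8 = 1/32

P(BbLlMmcc) = 1/32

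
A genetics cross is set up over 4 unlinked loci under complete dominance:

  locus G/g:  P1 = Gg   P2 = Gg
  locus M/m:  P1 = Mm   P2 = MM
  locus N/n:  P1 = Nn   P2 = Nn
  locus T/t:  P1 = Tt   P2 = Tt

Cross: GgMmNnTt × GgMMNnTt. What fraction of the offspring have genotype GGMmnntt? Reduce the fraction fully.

GgMmNnTt gametes: GMNT×1, GMNt×1, GMnT×1, GMnt×1, GmNT×1, GmNt×1, GmnT×1, Gmnt×1, gMNT×1, gMNt×1, gMnT×1, gMnt×1, gmNT×1, gmNt×1, gmnT×1, gmnt×1
GgMMNnTt gametes: GMNT×2, GMNt×2, GMnT×2, GMnt×2, gMNT×2, gMNt×2, gMnT×2, gMnt×2
GgMmNnTt×GgMMNnTt grid (16·16=256): GGMMNNTT=2 GGMMNNTt=4 GGMMNNtt=2 GGMMNnTT=4 GGMMNnTt=8 GGMMNntt=4 GGMMnnTT=2 GGMMnnTt=4 GGMMnntt=2 GGMmNNTT=2 GGMmNNTt=4 GGMmNNtt=2 GGMmNnTT=4 GGMmNnTt=8 GGMmNntt=4 GGMmnnTT=2 GGMmnnTt=4 GGMmnntt=2 GgMMNNTT=4 GgMMNNTt=8 GgMMNNtt=4 GgMMNnTT=8 GgMMNnTt=16 GgMMNntt=8 GgMMnnTT=4 GgMMnnTt=8 GgMMnntt=4 GgMmNNTT=4 GgMmNNTt=8 GgMmNNtt=4 GgMmNnTT=8 GgMmNnTt=16 GgMmNntt=8 GgMmnnTT=4 GgMmnnTt=8 GgMmnntt=4 ggMMNNTT=2 ggMMNNTt=4 ggMMNNtt=2 ggMMNnTT=4 ggMMNnTt=8 ggMMNntt=4 ggMMnnTT=2 ggMMnnTt=4 ggMMnntt=2 ggMmNNTT=2 ggMmNNTt=4 ggMmNNtt=2 ggMmNnTT=4 ggMmNnTt=8 ggMmNntt=4 ggMmnnTT=2 ggMmnnTt=4 ggMmnntt=2
GGMmnntt hits 2/256; gcd=2; 2÷2/256÷2 = 1/128

P(GGMmnntt) = 1/128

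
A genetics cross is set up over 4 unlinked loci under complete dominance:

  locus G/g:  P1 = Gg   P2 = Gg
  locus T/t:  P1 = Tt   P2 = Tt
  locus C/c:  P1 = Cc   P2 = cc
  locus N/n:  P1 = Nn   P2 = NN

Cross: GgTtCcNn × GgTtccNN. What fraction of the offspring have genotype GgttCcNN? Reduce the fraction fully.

GgTtCcNn gametes: GTCN×1, GTCn×1, GTcN×1, GTcn×1, GtCN×1, GtCn×1, GtcN×1, Gtcn×1, gTCN×1, gTCn×1, gTcN×1, gTcn×1, gtCN×1, gtCn×1, gtcN×1, gtcn×1
GgTtccNN gametes: GTcN×4, GtcN×4, gTcN×4, gtcN×4
GgTtCcNn×GgTtccNN grid (16·16=256): GGTTCcNN=4 GGTTCcNn=4 GGTTccNN=4 GGTTccNn=4 GGTtCcNN=8 GGTtCcNn=8 GGTtccNN=8 GGTtccNn=8 GGttCcNN=4 GGttCcNn=4 GGttccNN=4 GGttccNn=4 GgTTCcNN=8 GgTTCcNn=8 GgTTccNN=8 GgTTccNn=8 GgTtCcNN=16 GgTtCcNn=16 GgTtccNN=16 GgTtccNn=16 GgttCcNN=8 GgttCcNn=8 GgttccNN=8 GgttccNn=8 ggTTCcNN=4 ggTTCcNn=4 ggTTccNN=4 ggTTccNn=4 ggTtCcNN=8 ggTtCcNn=8 ggTtccNN=8 ggTtccNn=8 ggttCcNN=4 ggttCcNn=4 ggttccNN=4 ggttccNn=4
GgttCcNN hits 8/256; gcd=8; 8÷8/256÷8 = 1/32

P(GgttCcNN) = 1/32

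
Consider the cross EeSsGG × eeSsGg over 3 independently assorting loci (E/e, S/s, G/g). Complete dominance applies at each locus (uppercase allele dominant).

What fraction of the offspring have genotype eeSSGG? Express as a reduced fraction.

EeSsGG gametes: ESG×2, EsG×2, eSG×2, esG×2
eeSsGg gametes: eSG×2, eSg×2, esG×2, esg×2
EeSsGG×eeSsGg grid (8·8=64): EeSSGG=4 EeSSGg=4 EeSsGG=8 EeSsGg=8 EessGG=4 EessGg=4 eeSSGG=4 eeSSGg=4 eeSsGG=8 eeSsGg=8 eessGG=4 eessGg=4
eeSSGG hits 4/64; gcd=4; 4÷4/64÷4 = 1/16

P(eeSSGG) = 1/16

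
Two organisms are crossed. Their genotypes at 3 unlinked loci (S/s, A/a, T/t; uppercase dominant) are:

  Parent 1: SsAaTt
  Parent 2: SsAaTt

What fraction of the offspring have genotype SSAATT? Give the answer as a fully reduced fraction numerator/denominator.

SsAaTt gametes: SAT×1, SAt×1, SaT×1, Sat×1, sAT×1, sAt×1, saT×1, sat×1
SsAaTt gametes: SAT×1, SAt×1, SaT×1, Sat×1, sAT×1, sAt×1, saT×1, sat×1
SsAaTt×SsAaTt grid (8·8=64): SSAATT=1 SSAATt=2 SSAAtt=1 SSAaTT=2 SSAaTt=4 SSAatt=2 SSaaTT=1 SSaaTt=2 SSaatt=1 SsAATT=2 SsAATt=4 SsAAtt=2 SsAaTT=4 SsAaTt=8 SsAatt=4 SsaaTT=2 SsaaTt=4 Ssaatt=2 ssAATT=1 ssAATt=2 ssAAtt=1 ssAaTT=2 ssAaTt=4 ssAatt=2 ssaaTT=1 ssaaTt=2 ssaatt=1
SSAATT hits 1/64; gcd=1; 1÷1/64÷1 = 1/64

P(SSAATT) = 1/64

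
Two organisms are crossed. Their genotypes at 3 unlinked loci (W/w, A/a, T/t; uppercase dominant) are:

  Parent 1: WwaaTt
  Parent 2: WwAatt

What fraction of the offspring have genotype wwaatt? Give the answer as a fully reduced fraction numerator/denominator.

P(wwaatt) = 1/16

WwaaTt gametes: WaT×2, Wat×2, waT×2, wat×2
WwAatt gametes: WAt×2, Wat×2, wAt×2, wat×2
WwaaTt×WwAatt grid (8·8=64): WWAaTt=4 WWAatt=4 WWaaTt=4 WWaatt=4 WwAaTt=8 WwAatt=8 WwaaTt=8 Wwaatt=8 wwAaTt=4 wwAatt=4 wwaaTt=4 wwaatt=4
wwaatt hits 4/64; gcd=4; 4÷4/64÷4 = 1/16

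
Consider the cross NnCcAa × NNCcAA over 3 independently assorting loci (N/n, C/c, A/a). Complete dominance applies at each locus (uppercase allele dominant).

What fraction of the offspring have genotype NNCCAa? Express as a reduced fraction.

P(NNCCAa) = 1/16

NnCcAa gametes: NCA×1, NCa×1, NcA×1, Nca×1, nCA×1, nCa×1, ncA×1, nca×1
NNCcAA gametes: NCA×4, NcA×4
NnCcAa×NNCcAA grid (8·8=64): NNCCAA=4 NNCCAa=4 NNCcAA=8 NNCcAa=8 NNccAA=4 NNccAa=4 NnCCAA=4 NnCCAa=4 NnCcAA=8 NnCcAa=8 NnccAA=4 NnccAa=4
NNCCAa hits 4/64; gcd=4; 4÷4/64÷4 = 1/16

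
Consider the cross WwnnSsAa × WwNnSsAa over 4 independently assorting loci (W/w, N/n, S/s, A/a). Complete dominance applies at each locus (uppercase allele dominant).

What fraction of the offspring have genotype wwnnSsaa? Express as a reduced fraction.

P(wwnnSsaa) = 1/64

WwnnSsAa gametes: WnSA×2, WnSa×2, WnsA×2, Wnsa×2, wnSA×2, wnSa×2, wnsA×2, wnsa×2
WwNnSsAa gametes: WNSA×1, WNSa×1, WNsA×1, WNsa×1, WnSA×1, WnSa×1, WnsA×1, Wnsa×1, wNSA×1, wNSa×1, wNsA×1, wNsa×1, wnSA×1, wnSa×1, wnsA×1, wnsa×1
WwnnSsAa×WwNnSsAa grid (16·16=256): WWNnSSAA=2 WWNnSSAa=4 WWNnSSaa=2 WWNnSsAA=4 WWNnSsAa=8 WWNnSsaa=4 WWNnssAA=2 WWNnssAa=4 WWNnssaa=2 WWnnSSAA=2 WWnnSSAa=4 WWnnSSaa=2 WWnnSsAA=4 WWnnSsAa=8 WWnnSsaa=4 WWnnssAA=2 WWnnssAa=4 WWnnssaa=2 WwNnSSAA=4 WwNnSSAa=8 WwNnSSaa=4 WwNnSsAA=8 WwNnSsAa=16 WwNnSsaa=8 WwNnssAA=4 WwNnssAa=8 WwNnssaa=4 WwnnSSAA=4 WwnnSSAa=8 WwnnSSaa=4 WwnnSsAA=8 WwnnSsAa=16 WwnnSsaa=8 WwnnssAA=4 WwnnssAa=8 Wwnnssaa=4 wwNnSSAA=2 wwNnSSAa=4 wwNnSSaa=2 wwNnSsAA=4 wwNnSsAa=8 wwNnSsaa=4 wwNnssAA=2 wwNnssAa=4 wwNnssaa=2 wwnnSSAA=2 wwnnSSAa=4 wwnnSSaa=2 wwnnSsAA=4 wwnnSsAa=8 wwnnSsaa=4 wwnnssAA=2 wwnnssAa=4 wwnnssaa=2
wwnnSsaa hits 4/256; gcd=4; 4÷4/256÷4 = 1/64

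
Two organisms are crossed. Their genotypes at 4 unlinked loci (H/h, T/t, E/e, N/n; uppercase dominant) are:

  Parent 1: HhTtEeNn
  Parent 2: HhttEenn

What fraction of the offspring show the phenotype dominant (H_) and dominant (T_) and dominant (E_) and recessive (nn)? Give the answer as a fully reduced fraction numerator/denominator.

HhTtEeNn gametes: HTEN×1, HTEn×1, HTeN×1, HTen×1, HtEN×1, HtEn×1, HteN×1, Hten×1, hTEN×1, hTEn×1, hTeN×1, hTen×1, htEN×1, htEn×1, hteN×1, hten×1
HhttEenn gametes: HtEn×4, Hten×4, htEn×4, hten×4
HhTtEeNn×HhttEenn grid (16·16=256): HHTtEENn=4 HHTtEEnn=4 HHTtEeNn=8 HHTtEenn=8 HHTteeNn=4 HHTteenn=4 HHttEENn=4 HHttEEnn=4 HHttEeNn=8 HHttEenn=8 HHtteeNn=4 HHtteenn=4 HhTtEENn=8 HhTtEEnn=8 HhTtEeNn=16 HhTtEenn=16 HhTteeNn=8 HhTteenn=8 HhttEENn=8 HhttEEnn=8 HhttEeNn=16 HhttEenn=16 HhtteeNn=8 Hhtteenn=8 hhTtEENn=4 hhTtEEnn=4 hhTtEeNn=8 hhTtEenn=8 hhTteeNn=4 hhTteenn=4 hhttEENn=4 hhttEEnn=4 hhttEeNn=8 hhttEenn=8 hhtteeNn=4 hhtteenn=4
H_ T_ E_ nn hits 36/256; gcd=4; 36÷4/256÷4 = 9/64

P(H_ T_ E_ nn) = 9/64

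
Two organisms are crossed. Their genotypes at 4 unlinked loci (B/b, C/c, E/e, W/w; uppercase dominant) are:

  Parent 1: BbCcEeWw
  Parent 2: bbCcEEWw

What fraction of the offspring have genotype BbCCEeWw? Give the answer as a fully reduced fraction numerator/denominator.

P(BbCCEeWw) = 1/32

BbCcEeWw gametes: BCEW×1, BCEw×1, BCeW×1, BCew×1, BcEW×1, BcEw×1, BceW×1, Bcew×1, bCEW×1, bCEw×1, bCeW×1, bCew×1, bcEW×1, bcEw×1, bceW×1, bcew×1
bbCcEEWw gametes: bCEW×4, bCEw×4, bcEW×4, bcEw×4
BbCcEeWw×bbCcEEWw grid (16·16=256): BbCCEEWW=4 BbCCEEWw=8 BbCCEEww=4 BbCCEeWW=4 BbCCEeWw=8 BbCCEeww=4 BbCcEEWW=8 BbCcEEWw=16 BbCcEEww=8 BbCcEeWW=8 BbCcEeWw=16 BbCcEeww=8 BbccEEWW=4 BbccEEWw=8 BbccEEww=4 BbccEeWW=4 BbccEeWw=8 BbccEeww=4 bbCCEEWW=4 bbCCEEWw=8 bbCCEEww=4 bbCCEeWW=4 bbCCEeWw=8 bbCCEeww=4 bbCcEEWW=8 bbCcEEWw=16 bbCcEEww=8 bbCcEeWW=8 bbCcEeWw=16 bbCcEeww=8 bbccEEWW=4 bbccEEWw=8 bbccEEww=4 bbccEeWW=4 bbccEeWw=8 bbccEeww=4
BbCCEeWw hits 8/256; gcd=8; 8÷8/256÷8 = 1/32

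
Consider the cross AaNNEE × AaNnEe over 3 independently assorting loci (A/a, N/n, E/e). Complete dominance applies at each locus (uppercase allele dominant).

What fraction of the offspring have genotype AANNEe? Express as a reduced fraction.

P(AANNEe) = 1/16

AaNNEE gametes: ANE×4, aNE×4
AaNnEe gametes: ANE×1, ANe×1, AnE×1, Ane×1, aNE×1, aNe×1, anE×1, ane×1
AaNNEE×AaNnEe grid (8·8=64): AANNEE=4 AANNEe=4 AANnEE=4 AANnEe=4 AaNNEE=8 AaNNEe=8 AaNnEE=8 AaNnEe=8 aaNNEE=4 aaNNEe=4 aaNnEE=4 aaNnEe=4
AANNEe hits 4/64; gcd=4; 4÷4/64÷4 = 1/16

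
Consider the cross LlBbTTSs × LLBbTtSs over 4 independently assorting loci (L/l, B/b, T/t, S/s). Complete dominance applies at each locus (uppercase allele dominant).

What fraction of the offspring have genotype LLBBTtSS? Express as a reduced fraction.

P(LLBBTtSS) = 1/64

LlBbTTSs gametes: LBTS×2, LBTs×2, LbTS×2, LbTs×2, lBTS×2, lBTs×2, lbTS×2, lbTs×2
LLBbTtSs gametes: LBTS×2, LBTs×2, LBtS×2, LBts×2, LbTS×2, LbTs×2, LbtS×2, Lbts×2
LlBbTTSs×LLBbTtSs grid (16·16=256): LLBBTTSS=4 LLBBTTSs=8 LLBBTTss=4 LLBBTtSS=4 LLBBTtSs=8 LLBBTtss=4 LLBbTTSS=8 LLBbTTSs=16 LLBbTTss=8 LLBbTtSS=8 LLBbTtSs=16 LLBbTtss=8 LLbbTTSS=4 LLbbTTSs=8 LLbbTTss=4 LLbbTtSS=4 LLbbTtSs=8 LLbbTtss=4 LlBBTTSS=4 LlBBTTSs=8 LlBBTTss=4 LlBBTtSS=4 LlBBTtSs=8 LlBBTtss=4 LlBbTTSS=8 LlBbTTSs=16 LlBbTTss=8 LlBbTtSS=8 LlBbTtSs=16 LlBbTtss=8 LlbbTTSS=4 LlbbTTSs=8 LlbbTTss=4 LlbbTtSS=4 LlbbTtSs=8 LlbbTtss=4
LLBBTtSS hits 4/256; gcd=4; 4÷4/256÷4 = 1/64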